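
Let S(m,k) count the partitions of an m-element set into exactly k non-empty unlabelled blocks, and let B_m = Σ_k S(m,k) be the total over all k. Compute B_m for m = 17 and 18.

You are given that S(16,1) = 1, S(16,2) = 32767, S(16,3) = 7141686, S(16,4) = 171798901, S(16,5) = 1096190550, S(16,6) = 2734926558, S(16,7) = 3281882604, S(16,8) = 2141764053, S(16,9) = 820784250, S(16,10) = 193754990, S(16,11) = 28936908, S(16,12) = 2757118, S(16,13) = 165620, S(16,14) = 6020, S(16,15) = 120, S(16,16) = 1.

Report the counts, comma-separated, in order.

[17] T[17,1]:1*1+0=1 · T[17,2]:2*32767+1=65535 · T[17,3]:3*7141686+32767=21457825 · T[17,4]:4*171798901+7141686=694337290 · T[17,5]:5*1096190550+171798901=5652751651 · T[17,6]:6*2734926558+1096190550=17505749898 · T[17,7]:7*3281882604+2734926558=25708104786 · T[17,8]:8*2141764053+3281882604=20415995028 · T[17,9]:9*820784250+2141764053=9528822303 · T[17,10]:10*193754990+820784250=2758334150 · T[17,11]:11*28936908+193754990=512060978 · T[17,12]:12*2757118+28936908=62022324 · T[17,13]:13*165620+2757118=4910178 · T[17,14]:14*6020+165620=249900 · T[17,15]:15*120+6020=7820 · T[17,16]:16*1+120=136 · T[17,17]:17*0+1=1
[18] T[18,1]:1*1+0=1 · T[18,2]:2*65535+1=131071 · T[18,3]:3*21457825+65535=64439010 · T[18,4]:4*694337290+21457825=2798806985 · T[18,5]:5*5652751651+694337290=28958095545 · T[18,6]:6*17505749898+5652751651=110687251039 · T[18,7]:7*25708104786+17505749898=197462483400 · T[18,8]:8*20415995028+25708104786=189036065010 · T[18,9]:9*9528822303+20415995028=106175395755 · T[18,10]:10*2758334150+9528822303=37112163803 · T[18,11]:11*512060978+2758334150=8391004908 · T[18,12]:12*62022324+512060978=1256328866 · T[18,13]:13*4910178+62022324=125854638 · T[18,14]:14*249900+4910178=8408778 · T[18,15]:15*7820+249900=367200 · T[18,16]:16*136+7820=9996 · T[18,17]:17*1+136=153 · T[18,18]:18*0+1=1
B_17 = ΣS(17,k) = 1+65535+21457825+694337290+5652751651+17505749898+25708104786+20415995028+9528822303+2758334150+512060978+62022324+4910178+249900+7820+136+1 = 82864869804
B_18 = ΣS(18,k) = 1+131071+64439010+2798806985+28958095545+110687251039+197462483400+189036065010+106175395755+37112163803+8391004908+1256328866+125854638+8408778+367200+9996+153+1 = 682076806159

82864869804, 682076806159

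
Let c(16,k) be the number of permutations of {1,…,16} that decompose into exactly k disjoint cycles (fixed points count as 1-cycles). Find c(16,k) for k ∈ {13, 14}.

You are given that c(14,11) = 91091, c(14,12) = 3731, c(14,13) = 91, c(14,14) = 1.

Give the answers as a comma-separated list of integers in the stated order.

218400, 6580

@15  (15,12):3731·14+91091→143325, (15,13):91·14+3731→5005, (15,14):1·14+91→105
@16  (16,13):5005·15+143325→218400, (16,14):105·15+5005→6580
Read c(16,13) = 218400, c(16,14) = 6580.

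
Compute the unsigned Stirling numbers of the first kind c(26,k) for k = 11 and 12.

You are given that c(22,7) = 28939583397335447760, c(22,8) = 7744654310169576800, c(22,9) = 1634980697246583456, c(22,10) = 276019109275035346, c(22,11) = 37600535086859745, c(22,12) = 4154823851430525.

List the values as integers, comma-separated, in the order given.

31882014375298512782500, 4284218746244111474800

[23] T[23,8]:22*7744654310169576800+28939583397335447760=199321978221066137360 · T[23,9]:22*1634980697246583456+7744654310169576800=43714229649594412832 · T[23,10]:22*276019109275035346+1634980697246583456=7707401101297361068 · T[23,11]:22*37600535086859745+276019109275035346=1103230881185949736 · T[23,12]:22*4154823851430525+37600535086859745=129006659818331295
[24] T[24,9]:23*43714229649594412832+199321978221066137360=1204749260161737632496 · T[24,10]:23*7707401101297361068+43714229649594412832=220984454979433717396 · T[24,11]:23*1103230881185949736+7707401101297361068=33081711368574204996 · T[24,12]:23*129006659818331295+1103230881185949736=4070384057007569521
[25] T[25,10]:24*220984454979433717396+1204749260161737632496=6508376179668146850000 · T[25,11]:24*33081711368574204996+220984454979433717396=1014945527825214637300 · T[25,12]:24*4070384057007569521+33081711368574204996=130770928736755873500
[26] T[26,11]:25*1014945527825214637300+6508376179668146850000=31882014375298512782500 · T[26,12]:25*130770928736755873500+1014945527825214637300=4284218746244111474800
Read c(26,11) = 31882014375298512782500, c(26,12) = 4284218746244111474800.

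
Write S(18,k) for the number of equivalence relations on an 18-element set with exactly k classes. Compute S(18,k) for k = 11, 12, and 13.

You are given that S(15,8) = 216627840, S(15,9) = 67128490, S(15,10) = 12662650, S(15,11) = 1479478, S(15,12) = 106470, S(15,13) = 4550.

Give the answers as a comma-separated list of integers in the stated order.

[16] T[16,9]:9*67128490+216627840=820784250 · T[16,10]:10*12662650+67128490=193754990 · T[16,11]:11*1479478+12662650=28936908 · T[16,12]:12*106470+1479478=2757118 · T[16,13]:13*4550+106470=165620
[17] T[17,10]:10*193754990+820784250=2758334150 · T[17,11]:11*28936908+193754990=512060978 · T[17,12]:12*2757118+28936908=62022324 · T[17,13]:13*165620+2757118=4910178
[18] T[18,11]:11*512060978+2758334150=8391004908 · T[18,12]:12*62022324+512060978=1256328866 · T[18,13]:13*4910178+62022324=125854638
Read S(18,11) = 8391004908, S(18,12) = 1256328866, S(18,13) = 125854638.

8391004908, 1256328866, 125854638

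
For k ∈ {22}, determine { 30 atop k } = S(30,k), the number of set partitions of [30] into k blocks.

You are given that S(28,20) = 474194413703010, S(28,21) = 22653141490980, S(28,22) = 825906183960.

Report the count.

@29  (29,21):22653141490980·21+474194413703010→949910385013590, (29,22):825906183960·22+22653141490980→40823077538100
@30  (30,22):40823077538100·22+949910385013590→1848018090851790
Read S(30,22) = 1848018090851790.

1848018090851790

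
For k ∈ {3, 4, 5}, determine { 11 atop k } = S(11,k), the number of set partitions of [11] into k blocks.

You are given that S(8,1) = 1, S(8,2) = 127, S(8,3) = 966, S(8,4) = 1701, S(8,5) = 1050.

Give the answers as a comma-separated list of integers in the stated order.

28501, 145750, 246730

r9: T_9,1=1×1+0=1; T_9,2=2×127+1=255; T_9,3=3×966+127=3025; T_9,4=4×1701+966=7770; T_9,5=5×1050+1701=6951
r10: T_10,2=2×255+1=511; T_10,3=3×3025+255=9330; T_10,4=4×7770+3025=34105; T_10,5=5×6951+7770=42525
r11: T_11,3=3×9330+511=28501; T_11,4=4×34105+9330=145750; T_11,5=5×42525+34105=246730
Read S(11,3) = 28501, S(11,4) = 145750, S(11,5) = 246730.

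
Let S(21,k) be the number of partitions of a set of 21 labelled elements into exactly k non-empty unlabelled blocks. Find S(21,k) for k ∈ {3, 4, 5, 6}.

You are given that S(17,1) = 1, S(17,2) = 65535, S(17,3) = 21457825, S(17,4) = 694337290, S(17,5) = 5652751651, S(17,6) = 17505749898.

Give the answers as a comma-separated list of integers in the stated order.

r18: T_18,1=1×1+0=1; T_18,2=2×65535+1=131071; T_18,3=3×21457825+65535=64439010; T_18,4=4×694337290+21457825=2798806985; T_18,5=5×5652751651+694337290=28958095545; T_18,6=6×17505749898+5652751651=110687251039
r19: T_19,1=1×1+0=1; T_19,2=2×131071+1=262143; T_19,3=3×64439010+131071=193448101; T_19,4=4×2798806985+64439010=11259666950; T_19,5=5×28958095545+2798806985=147589284710; T_19,6=6×110687251039+28958095545=693081601779
r20: T_20,2=2×262143+1=524287; T_20,3=3×193448101+262143=580606446; T_20,4=4×11259666950+193448101=45232115901; T_20,5=5×147589284710+11259666950=749206090500; T_20,6=6×693081601779+147589284710=4306078895384
r21: T_21,3=3×580606446+524287=1742343625; T_21,4=4×45232115901+580606446=181509070050; T_21,5=5×749206090500+45232115901=3791262568401; T_21,6=6×4306078895384+749206090500=26585679462804
Read S(21,3) = 1742343625, S(21,4) = 181509070050, S(21,5) = 3791262568401, S(21,6) = 26585679462804.

1742343625, 181509070050, 3791262568401, 26585679462804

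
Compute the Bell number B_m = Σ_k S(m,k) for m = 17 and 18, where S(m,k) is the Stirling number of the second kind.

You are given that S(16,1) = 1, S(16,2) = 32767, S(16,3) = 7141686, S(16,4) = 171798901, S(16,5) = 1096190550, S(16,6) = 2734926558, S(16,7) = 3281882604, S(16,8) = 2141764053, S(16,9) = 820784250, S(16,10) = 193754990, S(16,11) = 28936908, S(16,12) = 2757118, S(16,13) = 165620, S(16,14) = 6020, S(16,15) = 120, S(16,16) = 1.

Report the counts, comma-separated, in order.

[17] T[17,1]:1*1+0=1 · T[17,2]:2*32767+1=65535 · T[17,3]:3*7141686+32767=21457825 · T[17,4]:4*171798901+7141686=694337290 · T[17,5]:5*1096190550+171798901=5652751651 · T[17,6]:6*2734926558+1096190550=17505749898 · T[17,7]:7*3281882604+2734926558=25708104786 · T[17,8]:8*2141764053+3281882604=20415995028 · T[17,9]:9*820784250+2141764053=9528822303 · T[17,10]:10*193754990+820784250=2758334150 · T[17,11]:11*28936908+193754990=512060978 · T[17,12]:12*2757118+28936908=62022324 · T[17,13]:13*165620+2757118=4910178 · T[17,14]:14*6020+165620=249900 · T[17,15]:15*120+6020=7820 · T[17,16]:16*1+120=136 · T[17,17]:17*0+1=1
[18] T[18,1]:1*1+0=1 · T[18,2]:2*65535+1=131071 · T[18,3]:3*21457825+65535=64439010 · T[18,4]:4*694337290+21457825=2798806985 · T[18,5]:5*5652751651+694337290=28958095545 · T[18,6]:6*17505749898+5652751651=110687251039 · T[18,7]:7*25708104786+17505749898=197462483400 · T[18,8]:8*20415995028+25708104786=189036065010 · T[18,9]:9*9528822303+20415995028=106175395755 · T[18,10]:10*2758334150+9528822303=37112163803 · T[18,11]:11*512060978+2758334150=8391004908 · T[18,12]:12*62022324+512060978=1256328866 · T[18,13]:13*4910178+62022324=125854638 · T[18,14]:14*249900+4910178=8408778 · T[18,15]:15*7820+249900=367200 · T[18,16]:16*136+7820=9996 · T[18,17]:17*1+136=153 · T[18,18]:18*0+1=1
B_17 = ΣS(17,k) = 1+65535+21457825+694337290+5652751651+17505749898+25708104786+20415995028+9528822303+2758334150+512060978+62022324+4910178+249900+7820+136+1 = 82864869804
B_18 = ΣS(18,k) = 1+131071+64439010+2798806985+28958095545+110687251039+197462483400+189036065010+106175395755+37112163803+8391004908+1256328866+125854638+8408778+367200+9996+153+1 = 682076806159

82864869804, 682076806159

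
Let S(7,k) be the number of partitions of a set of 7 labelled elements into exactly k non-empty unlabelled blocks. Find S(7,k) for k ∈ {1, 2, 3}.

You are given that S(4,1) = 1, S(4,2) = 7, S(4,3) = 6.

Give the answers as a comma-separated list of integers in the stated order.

1, 63, 301

row 5: T[5][1]=1·1+0=1  T[5][2]=2·7+1=15  T[5][3]=3·6+7=25
row 6: T[6][1]=1·1+0=1  T[6][2]=2·15+1=31  T[6][3]=3·25+15=90
row 7: T[7][1]=1·1+0=1  T[7][2]=2·31+1=63  T[7][3]=3·90+31=301
Read S(7,1) = 1, S(7,2) = 63, S(7,3) = 301.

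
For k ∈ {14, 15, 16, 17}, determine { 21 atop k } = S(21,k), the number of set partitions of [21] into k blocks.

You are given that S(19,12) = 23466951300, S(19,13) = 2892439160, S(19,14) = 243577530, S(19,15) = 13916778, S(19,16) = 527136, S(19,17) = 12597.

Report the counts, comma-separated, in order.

r20: T_20,13=13×2892439160+23466951300=61068660380; T_20,14=14×243577530+2892439160=6302524580; T_20,15=15×13916778+243577530=452329200; T_20,16=16×527136+13916778=22350954; T_20,17=17×12597+527136=741285
r21: T_21,14=14×6302524580+61068660380=149304004500; T_21,15=15×452329200+6302524580=13087462580; T_21,16=16×22350954+452329200=809944464; T_21,17=17×741285+22350954=34952799
Read S(21,14) = 149304004500, S(21,15) = 13087462580, S(21,16) = 809944464, S(21,17) = 34952799.

149304004500, 13087462580, 809944464, 34952799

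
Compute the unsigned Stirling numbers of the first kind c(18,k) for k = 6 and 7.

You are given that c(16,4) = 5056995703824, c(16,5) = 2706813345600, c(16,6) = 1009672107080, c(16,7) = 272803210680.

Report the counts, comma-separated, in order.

369012649234384, 110228466184200

row 17: T[17][5]=16·2706813345600+5056995703824=48366009233424  T[17][6]=16·1009672107080+2706813345600=18861567058880  T[17][7]=16·272803210680+1009672107080=5374523477960
row 18: T[18][6]=17·18861567058880+48366009233424=369012649234384  T[18][7]=17·5374523477960+18861567058880=110228466184200
Read c(18,6) = 369012649234384, c(18,7) = 110228466184200.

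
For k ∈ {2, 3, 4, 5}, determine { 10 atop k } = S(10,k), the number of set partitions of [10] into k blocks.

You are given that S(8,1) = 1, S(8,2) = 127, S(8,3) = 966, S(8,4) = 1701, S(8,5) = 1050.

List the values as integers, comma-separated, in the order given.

i=9: T(9,1)=0+1·1=1 | T(9,2)=1+2·127=255 | T(9,3)=127+3·966=3025 | T(9,4)=966+4·1701=7770 | T(9,5)=1701+5·1050=6951
i=10: T(10,2)=1+2·255=511 | T(10,3)=255+3·3025=9330 | T(10,4)=3025+4·7770=34105 | T(10,5)=7770+5·6951=42525
Read S(10,2) = 511, S(10,3) = 9330, S(10,4) = 34105, S(10,5) = 42525.

511, 9330, 34105, 42525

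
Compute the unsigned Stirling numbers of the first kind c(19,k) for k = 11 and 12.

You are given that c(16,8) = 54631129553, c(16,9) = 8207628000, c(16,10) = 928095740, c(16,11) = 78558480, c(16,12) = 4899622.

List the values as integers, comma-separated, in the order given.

row 17: T[17][9]=16·8207628000+54631129553=185953177553  T[17][10]=16·928095740+8207628000=23057159840  T[17][11]=16·78558480+928095740=2185031420  T[17][12]=16·4899622+78558480=156952432
row 18: T[18][10]=17·23057159840+185953177553=577924894833  T[18][11]=17·2185031420+23057159840=60202693980  T[18][12]=17·156952432+2185031420=4853222764
row 19: T[19][11]=18·60202693980+577924894833=1661573386473  T[19][12]=18·4853222764+60202693980=147560703732
Read c(19,11) = 1661573386473, c(19,12) = 147560703732.

1661573386473, 147560703732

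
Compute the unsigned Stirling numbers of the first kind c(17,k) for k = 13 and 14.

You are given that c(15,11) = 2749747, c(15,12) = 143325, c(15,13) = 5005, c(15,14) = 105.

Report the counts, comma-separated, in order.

row 16: T[16][12]=15·143325+2749747=4899622  T[16][13]=15·5005+143325=218400  T[16][14]=15·105+5005=6580
row 17: T[17][13]=16·218400+4899622=8394022  T[17][14]=16·6580+218400=323680
Read c(17,13) = 8394022, c(17,14) = 323680.

8394022, 323680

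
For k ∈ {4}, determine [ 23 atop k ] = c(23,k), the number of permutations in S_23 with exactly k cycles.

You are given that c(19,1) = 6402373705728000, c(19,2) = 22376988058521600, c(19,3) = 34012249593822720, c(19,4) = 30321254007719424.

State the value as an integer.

row 20: T[20][1]=19·6402373705728000+0=121645100408832000  T[20][2]=19·22376988058521600+6402373705728000=431565146817638400  T[20][3]=19·34012249593822720+22376988058521600=668609730341153280  T[20][4]=19·30321254007719424+34012249593822720=610116075740491776
row 21: T[21][2]=20·431565146817638400+121645100408832000=8752948036761600000  T[21][3]=20·668609730341153280+431565146817638400=13803759753640704000  T[21][4]=20·610116075740491776+668609730341153280=12870931245150988800
row 22: T[22][3]=21·13803759753640704000+8752948036761600000=298631902863216384000  T[22][4]=21·12870931245150988800+13803759753640704000=284093315901811468800
row 23: T[23][4]=22·284093315901811468800+298631902863216384000=6548684852703068697600
Read c(23,4) = 6548684852703068697600.

6548684852703068697600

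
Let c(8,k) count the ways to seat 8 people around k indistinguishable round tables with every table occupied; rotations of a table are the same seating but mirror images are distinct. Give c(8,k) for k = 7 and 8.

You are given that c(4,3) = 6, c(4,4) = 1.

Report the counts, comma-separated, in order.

28, 1

[5] T[5,4]:4*1+6=10 · T[5,5]:4*0+1=1
[6] T[6,5]:5*1+10=15 · T[6,6]:5*0+1=1
[7] T[7,6]:6*1+15=21 · T[7,7]:6*0+1=1
[8] T[8,7]:7*1+21=28 · T[8,8]:7*0+1=1
Read c(8,7) = 28, c(8,8) = 1.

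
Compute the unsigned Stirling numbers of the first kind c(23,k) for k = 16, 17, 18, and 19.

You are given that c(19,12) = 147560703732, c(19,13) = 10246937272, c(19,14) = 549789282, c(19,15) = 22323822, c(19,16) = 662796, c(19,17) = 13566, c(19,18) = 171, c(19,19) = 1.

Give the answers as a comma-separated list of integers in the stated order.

3256091103430, 136717357942, 4546047198, 116896626

[20] T[20,13]:19*10246937272+147560703732=342252511900 · T[20,14]:19*549789282+10246937272=20692933630 · T[20,15]:19*22323822+549789282=973941900 · T[20,16]:19*662796+22323822=34916946 · T[20,17]:19*13566+662796=920550 · T[20,18]:19*171+13566=16815 · T[20,19]:19*1+171=190
[21] T[21,14]:20*20692933630+342252511900=756111184500 · T[21,15]:20*973941900+20692933630=40171771630 · T[21,16]:20*34916946+973941900=1672280820 · T[21,17]:20*920550+34916946=53327946 · T[21,18]:20*16815+920550=1256850 · T[21,19]:20*190+16815=20615
[22] T[22,15]:21*40171771630+756111184500=1599718388730 · T[22,16]:21*1672280820+40171771630=75289668850 · T[22,17]:21*53327946+1672280820=2792167686 · T[22,18]:21*1256850+53327946=79721796 · T[22,19]:21*20615+1256850=1689765
[23] T[23,16]:22*75289668850+1599718388730=3256091103430 · T[23,17]:22*2792167686+75289668850=136717357942 · T[23,18]:22*79721796+2792167686=4546047198 · T[23,19]:22*1689765+79721796=116896626
Read c(23,16) = 3256091103430, c(23,17) = 136717357942, c(23,18) = 4546047198, c(23,19) = 116896626.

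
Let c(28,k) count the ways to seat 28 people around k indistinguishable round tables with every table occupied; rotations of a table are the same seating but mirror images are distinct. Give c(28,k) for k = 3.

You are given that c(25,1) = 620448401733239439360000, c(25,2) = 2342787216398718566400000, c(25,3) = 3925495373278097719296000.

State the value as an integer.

73689668464006010184007680000

row 26: T[26][1]=25·620448401733239439360000+0=15511210043330985984000000  T[26][2]=25·2342787216398718566400000+620448401733239439360000=59190128811701203599360000  T[26][3]=25·3925495373278097719296000+2342787216398718566400000=100480171548351161548800000
row 27: T[27][2]=26·59190128811701203599360000+15511210043330985984000000=1554454559147562279567360000  T[27][3]=26·100480171548351161548800000+59190128811701203599360000=2671674589068831403868160000
row 28: T[28][3]=27·2671674589068831403868160000+1554454559147562279567360000=73689668464006010184007680000
Read c(28,3) = 73689668464006010184007680000.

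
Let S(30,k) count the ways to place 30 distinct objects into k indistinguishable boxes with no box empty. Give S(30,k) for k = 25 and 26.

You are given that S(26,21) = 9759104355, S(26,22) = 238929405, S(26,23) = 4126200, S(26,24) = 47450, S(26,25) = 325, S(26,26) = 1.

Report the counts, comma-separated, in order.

@27  (27,22):238929405·22+9759104355→15015551265, (27,23):4126200·23+238929405→333832005, (27,24):47450·24+4126200→5265000, (27,25):325·25+47450→55575, (27,26):1·26+325→351
@28  (28,23):333832005·23+15015551265→22693687380, (28,24):5265000·24+333832005→460192005, (28,25):55575·25+5265000→6654375, (28,26):351·26+55575→64701
@29  (29,24):460192005·24+22693687380→33738295500, (29,25):6654375·25+460192005→626551380, (29,26):64701·26+6654375→8336601
@30  (30,25):626551380·25+33738295500→49402080000, (30,26):8336601·26+626551380→843303006
Read S(30,25) = 49402080000, S(30,26) = 843303006.

49402080000, 843303006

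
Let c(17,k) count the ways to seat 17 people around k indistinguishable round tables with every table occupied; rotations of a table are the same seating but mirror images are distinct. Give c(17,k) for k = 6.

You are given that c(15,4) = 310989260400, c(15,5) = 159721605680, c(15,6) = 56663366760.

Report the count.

r16: T_16,5=15×159721605680+310989260400=2706813345600; T_16,6=15×56663366760+159721605680=1009672107080
r17: T_17,6=16×1009672107080+2706813345600=18861567058880
Read c(17,6) = 18861567058880.

18861567058880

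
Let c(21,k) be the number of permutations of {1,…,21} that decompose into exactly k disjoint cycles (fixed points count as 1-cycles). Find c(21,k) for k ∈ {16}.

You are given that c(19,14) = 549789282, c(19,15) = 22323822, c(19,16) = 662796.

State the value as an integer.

1672280820

[20] T[20,15]:19*22323822+549789282=973941900 · T[20,16]:19*662796+22323822=34916946
[21] T[21,16]:20*34916946+973941900=1672280820
Read c(21,16) = 1672280820.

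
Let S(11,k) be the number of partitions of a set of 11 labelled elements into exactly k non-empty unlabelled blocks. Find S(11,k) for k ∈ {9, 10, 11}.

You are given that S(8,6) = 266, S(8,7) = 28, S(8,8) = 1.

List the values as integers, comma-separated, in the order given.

1155, 55, 1

[9] T[9,7]:7*28+266=462 · T[9,8]:8*1+28=36 · T[9,9]:9*0+1=1
[10] T[10,8]:8*36+462=750 · T[10,9]:9*1+36=45 · T[10,10]:10*0+1=1
[11] T[11,9]:9*45+750=1155 · T[11,10]:10*1+45=55 · T[11,11]:11*0+1=1
Read S(11,9) = 1155, S(11,10) = 55, S(11,11) = 1.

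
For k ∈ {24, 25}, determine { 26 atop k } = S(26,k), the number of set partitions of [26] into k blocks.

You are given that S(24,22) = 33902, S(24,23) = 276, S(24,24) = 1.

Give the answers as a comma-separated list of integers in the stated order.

[25] T[25,23]:23*276+33902=40250 · T[25,24]:24*1+276=300 · T[25,25]:25*0+1=1
[26] T[26,24]:24*300+40250=47450 · T[26,25]:25*1+300=325
Read S(26,24) = 47450, S(26,25) = 325.

47450, 325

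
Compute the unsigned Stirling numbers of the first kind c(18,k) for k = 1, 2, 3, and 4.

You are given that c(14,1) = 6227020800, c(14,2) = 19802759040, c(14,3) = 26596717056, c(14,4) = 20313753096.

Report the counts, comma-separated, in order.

@15  (15,1):6227020800·14+0→87178291200, (15,2):19802759040·14+6227020800→283465647360, (15,3):26596717056·14+19802759040→392156797824, (15,4):20313753096·14+26596717056→310989260400
@16  (16,1):87178291200·15+0→1307674368000, (16,2):283465647360·15+87178291200→4339163001600, (16,3):392156797824·15+283465647360→6165817614720, (16,4):310989260400·15+392156797824→5056995703824
@17  (17,1):1307674368000·16+0→20922789888000, (17,2):4339163001600·16+1307674368000→70734282393600, (17,3):6165817614720·16+4339163001600→102992244837120, (17,4):5056995703824·16+6165817614720→87077748875904
@18  (18,1):20922789888000·17+0→355687428096000, (18,2):70734282393600·17+20922789888000→1223405590579200, (18,3):102992244837120·17+70734282393600→1821602444624640, (18,4):87077748875904·17+102992244837120→1583313975727488
Read c(18,1) = 355687428096000, c(18,2) = 1223405590579200, c(18,3) = 1821602444624640, c(18,4) = 1583313975727488.

355687428096000, 1223405590579200, 1821602444624640, 1583313975727488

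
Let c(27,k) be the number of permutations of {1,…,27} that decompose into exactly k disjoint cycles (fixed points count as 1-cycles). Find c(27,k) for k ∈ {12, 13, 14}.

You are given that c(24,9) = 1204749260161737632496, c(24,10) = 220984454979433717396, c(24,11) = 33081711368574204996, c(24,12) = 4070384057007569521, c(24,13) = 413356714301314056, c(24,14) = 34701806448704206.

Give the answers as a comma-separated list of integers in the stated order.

143271701777645411127300, 16778377273555183648050, 1654339178844590073615

r25: T_25,10=24×220984454979433717396+1204749260161737632496=6508376179668146850000; T_25,11=24×33081711368574204996+220984454979433717396=1014945527825214637300; T_25,12=24×4070384057007569521+33081711368574204996=130770928736755873500; T_25,13=24×413356714301314056+4070384057007569521=13990945200239106865; T_25,14=24×34701806448704206+413356714301314056=1246200069070215000
r26: T_26,11=25×1014945527825214637300+6508376179668146850000=31882014375298512782500; T_26,12=25×130770928736755873500+1014945527825214637300=4284218746244111474800; T_26,13=25×13990945200239106865+130770928736755873500=480544558742733545125; T_26,14=25×1246200069070215000+13990945200239106865=45145946926994481865
r27: T_27,12=26×4284218746244111474800+31882014375298512782500=143271701777645411127300; T_27,13=26×480544558742733545125+4284218746244111474800=16778377273555183648050; T_27,14=26×45145946926994481865+480544558742733545125=1654339178844590073615
Read c(27,12) = 143271701777645411127300, c(27,13) = 16778377273555183648050, c(27,14) = 1654339178844590073615.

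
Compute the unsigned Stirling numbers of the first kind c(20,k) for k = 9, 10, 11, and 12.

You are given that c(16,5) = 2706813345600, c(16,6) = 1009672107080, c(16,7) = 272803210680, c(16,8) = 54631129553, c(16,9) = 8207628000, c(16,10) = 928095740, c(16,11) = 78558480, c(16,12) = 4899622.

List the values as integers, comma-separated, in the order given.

i=17: T(17,6)=2706813345600+16·1009672107080=18861567058880 | T(17,7)=1009672107080+16·272803210680=5374523477960 | T(17,8)=272803210680+16·54631129553=1146901283528 | T(17,9)=54631129553+16·8207628000=185953177553 | T(17,10)=8207628000+16·928095740=23057159840 | T(17,11)=928095740+16·78558480=2185031420 | T(17,12)=78558480+16·4899622=156952432
i=18: T(18,7)=18861567058880+17·5374523477960=110228466184200 | T(18,8)=5374523477960+17·1146901283528=24871845297936 | T(18,9)=1146901283528+17·185953177553=4308105301929 | T(18,10)=185953177553+17·23057159840=577924894833 | T(18,11)=23057159840+17·2185031420=60202693980 | T(18,12)=2185031420+17·156952432=4853222764
i=19: T(19,8)=110228466184200+18·24871845297936=557921681547048 | T(19,9)=24871845297936+18·4308105301929=102417740732658 | T(19,10)=4308105301929+18·577924894833=14710753408923 | T(19,11)=577924894833+18·60202693980=1661573386473 | T(19,12)=60202693980+18·4853222764=147560703732
i=20: T(20,9)=557921681547048+19·102417740732658=2503858755467550 | T(20,10)=102417740732658+19·14710753408923=381922055502195 | T(20,11)=14710753408923+19·1661573386473=46280647751910 | T(20,12)=1661573386473+19·147560703732=4465226757381
Read c(20,9) = 2503858755467550, c(20,10) = 381922055502195, c(20,11) = 46280647751910, c(20,12) = 4465226757381.

2503858755467550, 381922055502195, 46280647751910, 4465226757381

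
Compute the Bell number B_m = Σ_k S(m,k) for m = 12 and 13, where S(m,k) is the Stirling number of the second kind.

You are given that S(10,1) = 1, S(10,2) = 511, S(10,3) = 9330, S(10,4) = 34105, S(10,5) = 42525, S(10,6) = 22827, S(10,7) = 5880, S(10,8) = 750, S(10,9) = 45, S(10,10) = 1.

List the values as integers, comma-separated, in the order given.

4213597, 27644437

@11  (11,1):1·1+0→1, (11,2):511·2+1→1023, (11,3):9330·3+511→28501, (11,4):34105·4+9330→145750, (11,5):42525·5+34105→246730, (11,6):22827·6+42525→179487, (11,7):5880·7+22827→63987, (11,8):750·8+5880→11880, (11,9):45·9+750→1155, (11,10):1·10+45→55, (11,11):0·11+1→1
@12  (12,1):1·1+0→1, (12,2):1023·2+1→2047, (12,3):28501·3+1023→86526, (12,4):145750·4+28501→611501, (12,5):246730·5+145750→1379400, (12,6):179487·6+246730→1323652, (12,7):63987·7+179487→627396, (12,8):11880·8+63987→159027, (12,9):1155·9+11880→22275, (12,10):55·10+1155→1705, (12,11):1·11+55→66, (12,12):0·12+1→1
@13  (13,1):1·1+0→1, (13,2):2047·2+1→4095, (13,3):86526·3+2047→261625, (13,4):611501·4+86526→2532530, (13,5):1379400·5+611501→7508501, (13,6):1323652·6+1379400→9321312, (13,7):627396·7+1323652→5715424, (13,8):159027·8+627396→1899612, (13,9):22275·9+159027→359502, (13,10):1705·10+22275→39325, (13,11):66·11+1705→2431, (13,12):1·12+66→78, (13,13):0·13+1→1
B_12 = ΣS(12,k) = 1+2047+86526+611501+1379400+1323652+627396+159027+22275+1705+66+1 = 4213597
B_13 = ΣS(13,k) = 1+4095+261625+2532530+7508501+9321312+5715424+1899612+359502+39325+2431+78+1 = 27644437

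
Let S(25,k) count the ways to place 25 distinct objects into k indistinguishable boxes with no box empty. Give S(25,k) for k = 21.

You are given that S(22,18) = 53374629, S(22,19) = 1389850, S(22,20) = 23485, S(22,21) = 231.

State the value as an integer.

168519505

[23] T[23,19]:19*1389850+53374629=79781779 · T[23,20]:20*23485+1389850=1859550 · T[23,21]:21*231+23485=28336
[24] T[24,20]:20*1859550+79781779=116972779 · T[24,21]:21*28336+1859550=2454606
[25] T[25,21]:21*2454606+116972779=168519505
Read S(25,21) = 168519505.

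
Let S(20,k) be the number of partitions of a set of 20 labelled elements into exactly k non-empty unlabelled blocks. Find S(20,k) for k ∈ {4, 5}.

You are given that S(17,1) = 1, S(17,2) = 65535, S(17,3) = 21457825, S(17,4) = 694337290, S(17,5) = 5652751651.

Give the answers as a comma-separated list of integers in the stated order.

45232115901, 749206090500

i=18: T(18,2)=1+2·65535=131071 | T(18,3)=65535+3·21457825=64439010 | T(18,4)=21457825+4·694337290=2798806985 | T(18,5)=694337290+5·5652751651=28958095545
i=19: T(19,3)=131071+3·64439010=193448101 | T(19,4)=64439010+4·2798806985=11259666950 | T(19,5)=2798806985+5·28958095545=147589284710
i=20: T(20,4)=193448101+4·11259666950=45232115901 | T(20,5)=11259666950+5·147589284710=749206090500
Read S(20,4) = 45232115901, S(20,5) = 749206090500.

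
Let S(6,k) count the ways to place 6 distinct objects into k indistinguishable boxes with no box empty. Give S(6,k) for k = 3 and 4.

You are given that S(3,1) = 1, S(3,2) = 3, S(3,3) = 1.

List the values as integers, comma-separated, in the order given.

[4] T[4,1]:1*1+0=1 · T[4,2]:2*3+1=7 · T[4,3]:3*1+3=6 · T[4,4]:4*0+1=1
[5] T[5,2]:2*7+1=15 · T[5,3]:3*6+7=25 · T[5,4]:4*1+6=10
[6] T[6,3]:3*25+15=90 · T[6,4]:4*10+25=65
Read S(6,3) = 90, S(6,4) = 65.

90, 65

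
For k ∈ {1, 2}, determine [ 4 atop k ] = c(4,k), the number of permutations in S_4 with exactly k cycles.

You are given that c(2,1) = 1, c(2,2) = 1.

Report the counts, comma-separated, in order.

@3  (3,1):1·2+0→2, (3,2):1·2+1→3
@4  (4,1):2·3+0→6, (4,2):3·3+2→11
Read c(4,1) = 6, c(4,2) = 11.

6, 11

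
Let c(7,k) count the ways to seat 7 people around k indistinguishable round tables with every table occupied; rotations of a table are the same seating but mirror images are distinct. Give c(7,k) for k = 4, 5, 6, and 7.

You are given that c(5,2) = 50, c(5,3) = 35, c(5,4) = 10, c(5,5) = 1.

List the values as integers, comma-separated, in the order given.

[6] T[6,3]:5*35+50=225 · T[6,4]:5*10+35=85 · T[6,5]:5*1+10=15 · T[6,6]:5*0+1=1
[7] T[7,4]:6*85+225=735 · T[7,5]:6*15+85=175 · T[7,6]:6*1+15=21 · T[7,7]:6*0+1=1
Read c(7,4) = 735, c(7,5) = 175, c(7,6) = 21, c(7,7) = 1.

735, 175, 21, 1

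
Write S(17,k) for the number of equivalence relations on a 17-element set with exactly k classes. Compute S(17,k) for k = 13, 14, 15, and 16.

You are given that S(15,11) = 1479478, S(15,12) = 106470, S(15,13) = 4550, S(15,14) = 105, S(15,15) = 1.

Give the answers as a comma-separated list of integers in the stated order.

row 16: T[16][12]=12·106470+1479478=2757118  T[16][13]=13·4550+106470=165620  T[16][14]=14·105+4550=6020  T[16][15]=15·1+105=120  T[16][16]=16·0+1=1
row 17: T[17][13]=13·165620+2757118=4910178  T[17][14]=14·6020+165620=249900  T[17][15]=15·120+6020=7820  T[17][16]=16·1+120=136
Read S(17,13) = 4910178, S(17,14) = 249900, S(17,15) = 7820, S(17,16) = 136.

4910178, 249900, 7820, 136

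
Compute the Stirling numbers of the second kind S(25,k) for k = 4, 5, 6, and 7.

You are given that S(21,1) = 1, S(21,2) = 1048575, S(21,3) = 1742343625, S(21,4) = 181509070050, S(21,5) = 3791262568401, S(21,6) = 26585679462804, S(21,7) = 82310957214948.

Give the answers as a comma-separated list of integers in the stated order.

46771289738810, 2436684974110751, 37026417000002430, 227832482998716310

r22: T_22,1=1×1+0=1; T_22,2=2×1048575+1=2097151; T_22,3=3×1742343625+1048575=5228079450; T_22,4=4×181509070050+1742343625=727778623825; T_22,5=5×3791262568401+181509070050=19137821912055; T_22,6=6×26585679462804+3791262568401=163305339345225; T_22,7=7×82310957214948+26585679462804=602762379967440
r23: T_23,2=2×2097151+1=4194303; T_23,3=3×5228079450+2097151=15686335501; T_23,4=4×727778623825+5228079450=2916342574750; T_23,5=5×19137821912055+727778623825=96416888184100; T_23,6=6×163305339345225+19137821912055=998969857983405; T_23,7=7×602762379967440+163305339345225=4382641999117305
r24: T_24,3=3×15686335501+4194303=47063200806; T_24,4=4×2916342574750+15686335501=11681056634501; T_24,5=5×96416888184100+2916342574750=485000783495250; T_24,6=6×998969857983405+96416888184100=6090236036084530; T_24,7=7×4382641999117305+998969857983405=31677463851804540
r25: T_25,4=4×11681056634501+47063200806=46771289738810; T_25,5=5×485000783495250+11681056634501=2436684974110751; T_25,6=6×6090236036084530+485000783495250=37026417000002430; T_25,7=7×31677463851804540+6090236036084530=227832482998716310
Read S(25,4) = 46771289738810, S(25,5) = 2436684974110751, S(25,6) = 37026417000002430, S(25,7) = 227832482998716310.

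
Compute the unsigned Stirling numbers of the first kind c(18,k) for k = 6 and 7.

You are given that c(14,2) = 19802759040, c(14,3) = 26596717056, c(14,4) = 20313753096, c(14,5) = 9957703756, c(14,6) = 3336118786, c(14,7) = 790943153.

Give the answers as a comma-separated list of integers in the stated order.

[15] T[15,3]:14*26596717056+19802759040=392156797824 · T[15,4]:14*20313753096+26596717056=310989260400 · T[15,5]:14*9957703756+20313753096=159721605680 · T[15,6]:14*3336118786+9957703756=56663366760 · T[15,7]:14*790943153+3336118786=14409322928
[16] T[16,4]:15*310989260400+392156797824=5056995703824 · T[16,5]:15*159721605680+310989260400=2706813345600 · T[16,6]:15*56663366760+159721605680=1009672107080 · T[16,7]:15*14409322928+56663366760=272803210680
[17] T[17,5]:16*2706813345600+5056995703824=48366009233424 · T[17,6]:16*1009672107080+2706813345600=18861567058880 · T[17,7]:16*272803210680+1009672107080=5374523477960
[18] T[18,6]:17*18861567058880+48366009233424=369012649234384 · T[18,7]:17*5374523477960+18861567058880=110228466184200
Read c(18,6) = 369012649234384, c(18,7) = 110228466184200.

369012649234384, 110228466184200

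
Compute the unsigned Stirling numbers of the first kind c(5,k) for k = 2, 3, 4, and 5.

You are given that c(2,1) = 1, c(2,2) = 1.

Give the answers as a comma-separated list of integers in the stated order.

row 3: T[3][1]=2·1+0=2  T[3][2]=2·1+1=3  T[3][3]=2·0+1=1
row 4: T[4][1]=3·2+0=6  T[4][2]=3·3+2=11  T[4][3]=3·1+3=6  T[4][4]=3·0+1=1
row 5: T[5][2]=4·11+6=50  T[5][3]=4·6+11=35  T[5][4]=4·1+6=10  T[5][5]=4·0+1=1
Read c(5,2) = 50, c(5,3) = 35, c(5,4) = 10, c(5,5) = 1.

50, 35, 10, 1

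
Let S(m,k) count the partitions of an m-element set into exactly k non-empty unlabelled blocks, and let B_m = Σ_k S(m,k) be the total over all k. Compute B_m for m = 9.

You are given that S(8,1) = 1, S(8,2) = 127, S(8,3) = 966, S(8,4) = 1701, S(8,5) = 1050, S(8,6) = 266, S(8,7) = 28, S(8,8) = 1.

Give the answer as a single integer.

21147

@9  (9,1):1·1+0→1, (9,2):127·2+1→255, (9,3):966·3+127→3025, (9,4):1701·4+966→7770, (9,5):1050·5+1701→6951, (9,6):266·6+1050→2646, (9,7):28·7+266→462, (9,8):1·8+28→36, (9,9):0·9+1→1
B_9 = ΣS(9,k) = 1+255+3025+7770+6951+2646+462+36+1 = 21147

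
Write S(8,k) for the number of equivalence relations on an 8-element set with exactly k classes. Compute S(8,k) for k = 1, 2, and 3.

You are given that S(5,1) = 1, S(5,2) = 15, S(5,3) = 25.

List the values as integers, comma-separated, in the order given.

[6] T[6,1]:1*1+0=1 · T[6,2]:2*15+1=31 · T[6,3]:3*25+15=90
[7] T[7,1]:1*1+0=1 · T[7,2]:2*31+1=63 · T[7,3]:3*90+31=301
[8] T[8,1]:1*1+0=1 · T[8,2]:2*63+1=127 · T[8,3]:3*301+63=966
Read S(8,1) = 1, S(8,2) = 127, S(8,3) = 966.

1, 127, 966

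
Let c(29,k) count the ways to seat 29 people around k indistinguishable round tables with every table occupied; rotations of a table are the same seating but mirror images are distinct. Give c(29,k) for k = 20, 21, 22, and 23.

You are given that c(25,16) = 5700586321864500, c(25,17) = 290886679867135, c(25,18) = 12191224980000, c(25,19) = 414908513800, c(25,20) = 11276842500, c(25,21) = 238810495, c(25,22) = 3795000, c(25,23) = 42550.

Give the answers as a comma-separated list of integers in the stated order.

row 26: T[26][17]=25·290886679867135+5700586321864500=12972753318542875  T[26][18]=25·12191224980000+290886679867135=595667304367135  T[26][19]=25·414908513800+12191224980000=22563937825000  T[26][20]=25·11276842500+414908513800=696829576300  T[26][21]=25·238810495+11276842500=17247104875  T[26][22]=25·3795000+238810495=333685495  T[26][23]=25·42550+3795000=4858750
row 27: T[27][18]=26·595667304367135+12972753318542875=28460103232088385  T[27][19]=26·22563937825000+595667304367135=1182329687817135  T[27][20]=26·696829576300+22563937825000=40681506808800  T[27][21]=26·17247104875+696829576300=1145254303050  T[27][22]=26·333685495+17247104875=25922927745  T[27][23]=26·4858750+333685495=460012995
row 28: T[28][19]=27·1182329687817135+28460103232088385=60383004803151030  T[28][20]=27·40681506808800+1182329687817135=2280730371654735  T[28][21]=27·1145254303050+40681506808800=71603372991150  T[28][22]=27·25922927745+1145254303050=1845173352165  T[28][23]=27·460012995+25922927745=38343278610
row 29: T[29][20]=28·2280730371654735+60383004803151030=124243455209483610  T[29][21]=28·71603372991150+2280730371654735=4285624815406935  T[29][22]=28·1845173352165+71603372991150=123268226851770  T[29][23]=28·38343278610+1845173352165=2918785153245
Read c(29,20) = 124243455209483610, c(29,21) = 4285624815406935, c(29,22) = 123268226851770, c(29,23) = 2918785153245.

124243455209483610, 4285624815406935, 123268226851770, 2918785153245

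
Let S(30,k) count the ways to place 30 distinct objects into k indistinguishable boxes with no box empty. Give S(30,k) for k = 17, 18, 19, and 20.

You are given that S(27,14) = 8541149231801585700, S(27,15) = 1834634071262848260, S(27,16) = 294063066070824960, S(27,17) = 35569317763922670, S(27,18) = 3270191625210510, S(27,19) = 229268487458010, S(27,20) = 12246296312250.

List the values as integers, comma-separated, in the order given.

r28: T_28,15=15×1834634071262848260+8541149231801585700=36060660300744309600; T_28,16=16×294063066070824960+1834634071262848260=6539643128396047620; T_28,17=17×35569317763922670+294063066070824960=898741468057510350; T_28,18=18×3270191625210510+35569317763922670=94432767017711850; T_28,19=19×229268487458010+3270191625210510=7626292886912700; T_28,20=20×12246296312250+229268487458010=474194413703010
r29: T_29,16=16×6539643128396047620+36060660300744309600=140694950355081071520; T_29,17=17×898741468057510350+6539643128396047620=21818248085373723570; T_29,18=18×94432767017711850+898741468057510350=2598531274376323650; T_29,19=19×7626292886912700+94432767017711850=239332331869053150; T_29,20=20×474194413703010+7626292886912700=17110181160972900
r30: T_30,17=17×21818248085373723570+140694950355081071520=511605167806434372210; T_30,18=18×2598531274376323650+21818248085373723570=68591811024147549270; T_30,19=19×239332331869053150+2598531274376323650=7145845579888333500; T_30,20=20×17110181160972900+239332331869053150=581535955088511150
Read S(30,17) = 511605167806434372210, S(30,18) = 68591811024147549270, S(30,19) = 7145845579888333500, S(30,20) = 581535955088511150.

511605167806434372210, 68591811024147549270, 7145845579888333500, 581535955088511150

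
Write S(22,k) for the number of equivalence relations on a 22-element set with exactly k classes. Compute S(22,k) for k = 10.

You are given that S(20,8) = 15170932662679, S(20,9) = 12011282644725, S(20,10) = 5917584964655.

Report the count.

835143799377954

row 21: T[21][9]=9·12011282644725+15170932662679=123272476465204  T[21][10]=10·5917584964655+12011282644725=71187132291275
row 22: T[22][10]=10·71187132291275+123272476465204=835143799377954
Read S(22,10) = 835143799377954.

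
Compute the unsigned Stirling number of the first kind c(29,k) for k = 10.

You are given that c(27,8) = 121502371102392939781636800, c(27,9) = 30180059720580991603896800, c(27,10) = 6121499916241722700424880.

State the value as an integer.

6409259592413089839517170080

i=28: T(28,9)=121502371102392939781636800+27·30180059720580991603896800=936363983558079713086850400 | T(28,10)=30180059720580991603896800+27·6121499916241722700424880=195460557459107504515368560
i=29: T(29,10)=936363983558079713086850400+28·195460557459107504515368560=6409259592413089839517170080
Read c(29,10) = 6409259592413089839517170080.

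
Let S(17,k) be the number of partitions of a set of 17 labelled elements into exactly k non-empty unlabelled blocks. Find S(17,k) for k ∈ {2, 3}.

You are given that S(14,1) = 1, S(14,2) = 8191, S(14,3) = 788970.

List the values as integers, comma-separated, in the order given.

65535, 21457825

[15] T[15,1]:1*1+0=1 · T[15,2]:2*8191+1=16383 · T[15,3]:3*788970+8191=2375101
[16] T[16,1]:1*1+0=1 · T[16,2]:2*16383+1=32767 · T[16,3]:3*2375101+16383=7141686
[17] T[17,2]:2*32767+1=65535 · T[17,3]:3*7141686+32767=21457825
Read S(17,2) = 65535, S(17,3) = 21457825.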